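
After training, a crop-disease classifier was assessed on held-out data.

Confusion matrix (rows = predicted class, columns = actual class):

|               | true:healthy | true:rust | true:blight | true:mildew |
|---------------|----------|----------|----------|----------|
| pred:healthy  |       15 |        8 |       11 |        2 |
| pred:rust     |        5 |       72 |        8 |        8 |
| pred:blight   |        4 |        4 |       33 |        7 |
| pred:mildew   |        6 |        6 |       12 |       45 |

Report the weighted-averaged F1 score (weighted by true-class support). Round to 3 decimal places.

0.670

Per-class F1 score (2·TP/(2·TP+FP+FN)):
  healthy: TP=15, FP=8+11+2=21, FN=5+4+6=15 → 30/66 = 0.4545
  rust: TP=72, FP=5+8+8=21, FN=8+4+6=18 → 144/183 = 0.7869
  blight: TP=33, FP=4+4+7=15, FN=11+8+12=31 → 66/112 = 0.5893
  mildew: TP=45, FP=6+6+12=24, FN=2+8+7=17 → 90/131 = 0.6870
Weighted-F1 score = Σ (supportᵢ/N)·F1 scoreᵢ with N=246: (30/246)·0.4545 + (90/246)·0.7869 + (64/246)·0.5893 + (62/246)·0.6870 = 0.670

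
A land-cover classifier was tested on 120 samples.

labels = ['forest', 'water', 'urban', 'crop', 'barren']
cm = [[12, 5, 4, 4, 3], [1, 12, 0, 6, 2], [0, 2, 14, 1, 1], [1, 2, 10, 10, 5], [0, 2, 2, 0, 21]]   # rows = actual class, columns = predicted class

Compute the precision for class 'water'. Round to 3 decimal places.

Take TP from the diagonal, FP from the rest of the 'water' prediction marginal, FN from the rest of the 'water' actual marginal.
precision = TP/(TP+FP).
water: TP=12, FP=5+2+2+2=11 → 12/23 = 0.5217

0.522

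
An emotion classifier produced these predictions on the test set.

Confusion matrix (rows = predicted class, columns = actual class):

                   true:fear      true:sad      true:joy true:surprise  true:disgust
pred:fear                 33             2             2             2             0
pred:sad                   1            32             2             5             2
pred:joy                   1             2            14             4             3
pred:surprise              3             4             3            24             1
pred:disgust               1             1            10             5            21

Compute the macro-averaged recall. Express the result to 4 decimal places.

Per-class recall (TP/(TP+FN)):
  fear: TP=33, FN=1+1+3+1=6 → 33/39 = 0.84615
  sad: TP=32, FN=2+2+4+1=9 → 32/41 = 0.78049
  joy: TP=14, FN=2+2+3+10=17 → 14/31 = 0.45161
  surprise: TP=24, FN=2+5+4+5=16 → 24/40 = 0.60000
  disgust: TP=21, FN=0+2+3+1=6 → 21/27 = 0.77778
Macro-recall = mean = (0.84615 + 0.78049 + 0.45161 + 0.60000 + 0.77778) / 5 = 0.6912

0.6912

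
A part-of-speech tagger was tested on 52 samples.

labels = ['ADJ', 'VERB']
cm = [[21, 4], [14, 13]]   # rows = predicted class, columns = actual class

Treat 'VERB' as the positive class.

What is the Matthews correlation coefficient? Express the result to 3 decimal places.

0.342

MCC = (TP·TN − FP·FN) / √((TP+FP)(TP+FN)(TN+FP)(TN+FN))
Numerator = 13·21 − 14·4 = 217
Denominator = √(27·17·35·25) = √401625 = 633.7389
MCC = 217 / 633.7389 = 0.342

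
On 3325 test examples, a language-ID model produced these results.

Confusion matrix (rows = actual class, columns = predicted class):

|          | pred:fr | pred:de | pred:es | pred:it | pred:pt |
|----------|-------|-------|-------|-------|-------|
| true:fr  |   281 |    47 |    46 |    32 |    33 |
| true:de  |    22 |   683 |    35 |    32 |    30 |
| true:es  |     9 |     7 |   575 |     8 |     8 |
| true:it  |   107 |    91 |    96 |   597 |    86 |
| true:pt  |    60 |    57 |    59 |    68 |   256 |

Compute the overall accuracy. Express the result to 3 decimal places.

Accuracy = trace / total = (281+683+575+597+256=2392) / 3325 = 2392/3325 = 0.719

0.719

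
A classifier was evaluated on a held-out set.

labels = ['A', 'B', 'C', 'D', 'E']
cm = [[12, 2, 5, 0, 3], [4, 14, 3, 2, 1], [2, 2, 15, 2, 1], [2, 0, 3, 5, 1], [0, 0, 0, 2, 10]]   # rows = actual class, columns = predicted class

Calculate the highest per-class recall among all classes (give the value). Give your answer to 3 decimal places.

Per-class recall (TP/(TP+FN)):
  A: TP=12, FN=2+5+0+3=10 → 12/22 = 0.5455
  B: TP=14, FN=4+3+2+1=10 → 14/24 = 0.5833
  C: TP=15, FN=2+2+2+1=7 → 15/22 = 0.6818
  D: TP=5, FN=2+0+3+1=6 → 5/11 = 0.4545
  E: TP=10, FN=0+0+0+2=2 → 10/12 = 0.8333
Highest is class 'E' with recall = 0.833.

0.833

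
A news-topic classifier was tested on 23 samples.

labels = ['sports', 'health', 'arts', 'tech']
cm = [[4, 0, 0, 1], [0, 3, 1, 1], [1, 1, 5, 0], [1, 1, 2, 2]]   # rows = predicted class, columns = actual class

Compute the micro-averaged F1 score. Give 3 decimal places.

0.609

Micro-averaging pools counts across classes: ΣTP=14, ΣFP=9, ΣFN=9.
Micro-F1 score = 2·TP/(2·TP+FP+FN) on pooled counts = 0.609 (equals overall accuracy in single-label multiclass).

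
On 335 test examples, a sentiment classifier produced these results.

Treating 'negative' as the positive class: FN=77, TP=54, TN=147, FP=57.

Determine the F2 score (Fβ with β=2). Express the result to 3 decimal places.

Fβ = (1+β²)·TP / ((1+β²)·TP + β²·FN + FP), with β²=4
= 5·54 / (5·54 + 4·77 + 57) = 0.425

0.425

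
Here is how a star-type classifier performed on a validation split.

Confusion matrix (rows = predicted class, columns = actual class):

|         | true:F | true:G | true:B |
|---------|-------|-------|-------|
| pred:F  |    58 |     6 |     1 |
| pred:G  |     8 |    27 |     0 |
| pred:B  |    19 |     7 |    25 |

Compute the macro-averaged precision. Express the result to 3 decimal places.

Per-class precision (TP/(TP+FP)):
  F: TP=58, FP=6+1=7 → 58/65 = 0.8923
  G: TP=27, FP=8+0=8 → 27/35 = 0.7714
  B: TP=25, FP=19+7=26 → 25/51 = 0.4902
Macro-precision = mean = (0.8923 + 0.7714 + 0.4902) / 3 = 0.718

0.718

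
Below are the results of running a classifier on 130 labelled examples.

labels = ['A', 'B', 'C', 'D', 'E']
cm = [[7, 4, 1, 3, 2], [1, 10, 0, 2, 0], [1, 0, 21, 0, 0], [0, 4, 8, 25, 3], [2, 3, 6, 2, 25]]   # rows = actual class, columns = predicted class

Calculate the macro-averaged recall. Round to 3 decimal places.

0.684

Per-class recall (TP/(TP+FN)):
  A: TP=7, FN=4+1+3+2=10 → 7/17 = 0.4118
  B: TP=10, FN=1+0+2+0=3 → 10/13 = 0.7692
  C: TP=21, FN=1+0+0+0=1 → 21/22 = 0.9545
  D: TP=25, FN=0+4+8+3=15 → 25/40 = 0.6250
  E: TP=25, FN=2+3+6+2=13 → 25/38 = 0.6579
Macro-recall = mean = (0.4118 + 0.7692 + 0.9545 + 0.6250 + 0.6579) / 5 = 0.684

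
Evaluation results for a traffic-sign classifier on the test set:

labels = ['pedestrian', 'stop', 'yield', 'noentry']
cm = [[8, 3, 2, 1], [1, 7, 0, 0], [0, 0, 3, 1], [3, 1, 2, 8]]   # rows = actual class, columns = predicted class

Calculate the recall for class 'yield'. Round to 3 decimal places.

0.750

Take TP from the diagonal, FP from the rest of the 'yield' prediction marginal, FN from the rest of the 'yield' actual marginal.
recall = TP/(TP+FN).
yield: TP=3, FN=0+0+1=1 → 3/4 = 0.7500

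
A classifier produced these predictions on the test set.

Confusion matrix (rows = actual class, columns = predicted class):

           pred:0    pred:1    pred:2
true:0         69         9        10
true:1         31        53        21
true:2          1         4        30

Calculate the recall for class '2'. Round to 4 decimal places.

recall = TP/(TP+FN).
2: TP=30, FN=1+4=5 → 30/35 = 0.85714

0.8571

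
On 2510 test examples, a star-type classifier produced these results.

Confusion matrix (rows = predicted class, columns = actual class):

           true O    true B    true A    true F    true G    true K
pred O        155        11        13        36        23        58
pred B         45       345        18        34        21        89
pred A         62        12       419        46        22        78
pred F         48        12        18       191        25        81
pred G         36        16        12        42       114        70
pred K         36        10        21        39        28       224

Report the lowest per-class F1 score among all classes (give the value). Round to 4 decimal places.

0.4359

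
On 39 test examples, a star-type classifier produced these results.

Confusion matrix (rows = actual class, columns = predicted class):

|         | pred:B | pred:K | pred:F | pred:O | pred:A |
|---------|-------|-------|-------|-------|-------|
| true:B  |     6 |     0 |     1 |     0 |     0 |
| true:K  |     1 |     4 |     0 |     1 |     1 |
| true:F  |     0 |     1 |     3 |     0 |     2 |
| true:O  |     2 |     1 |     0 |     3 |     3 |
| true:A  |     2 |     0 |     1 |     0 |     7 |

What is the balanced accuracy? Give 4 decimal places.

0.5924

Balanced accuracy = mean of per-class recall.
  B: recall = 6/7 = 0.85714
  K: recall = 4/7 = 0.57143
  F: recall = 3/6 = 0.50000
  O: recall = 3/9 = 0.33333
  A: recall = 7/10 = 0.70000
Mean = (0.85714 + 0.57143 + 0.50000 + 0.33333 + 0.70000) / 5 = 0.5924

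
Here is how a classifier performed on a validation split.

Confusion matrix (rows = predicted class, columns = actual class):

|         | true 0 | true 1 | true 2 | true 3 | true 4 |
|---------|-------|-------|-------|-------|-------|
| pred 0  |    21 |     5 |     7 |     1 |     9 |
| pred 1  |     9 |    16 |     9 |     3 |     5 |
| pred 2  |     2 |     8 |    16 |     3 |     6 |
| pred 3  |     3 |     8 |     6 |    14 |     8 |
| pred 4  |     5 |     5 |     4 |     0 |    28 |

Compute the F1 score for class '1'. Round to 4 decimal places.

0.3810

Take TP from the diagonal, FP from the rest of the '1' prediction marginal, FN from the rest of the '1' actual marginal.
F1 score = 2·TP/(2·TP+FP+FN).
1: TP=16, FP=9+9+3+5=26, FN=5+8+8+5=26 → 32/84 = 0.38095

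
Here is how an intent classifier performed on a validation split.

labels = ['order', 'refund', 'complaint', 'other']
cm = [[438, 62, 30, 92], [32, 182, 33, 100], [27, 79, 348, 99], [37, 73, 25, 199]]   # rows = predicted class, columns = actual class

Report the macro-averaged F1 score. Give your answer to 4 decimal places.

0.6086

Per-class F1 score (2·TP/(2·TP+FP+FN)):
  order: TP=438, FP=62+30+92=184, FN=32+27+37=96 → 876/1156 = 0.75779
  refund: TP=182, FP=32+33+100=165, FN=62+79+73=214 → 364/743 = 0.48991
  complaint: TP=348, FP=27+79+99=205, FN=30+33+25=88 → 696/989 = 0.70374
  other: TP=199, FP=37+73+25=135, FN=92+100+99=291 → 398/824 = 0.48301
Macro-F1 score = mean = (0.75779 + 0.48991 + 0.70374 + 0.48301) / 4 = 0.6086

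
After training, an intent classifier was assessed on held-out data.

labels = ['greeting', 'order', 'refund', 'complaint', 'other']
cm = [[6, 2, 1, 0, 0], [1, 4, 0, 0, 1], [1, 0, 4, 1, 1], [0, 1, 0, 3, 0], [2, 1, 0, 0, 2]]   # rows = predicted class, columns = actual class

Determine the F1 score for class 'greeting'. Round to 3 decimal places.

0.632

F1 score = 2·TP/(2·TP+FP+FN).
greeting: TP=6, FP=2+1+0+0=3, FN=1+1+0+2=4 → 12/19 = 0.6316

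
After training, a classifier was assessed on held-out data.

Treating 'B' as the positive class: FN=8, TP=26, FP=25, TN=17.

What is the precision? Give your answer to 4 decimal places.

Precision = TP/(TP+FP) = 26/(26+25) = 26/51 = 0.5098

0.5098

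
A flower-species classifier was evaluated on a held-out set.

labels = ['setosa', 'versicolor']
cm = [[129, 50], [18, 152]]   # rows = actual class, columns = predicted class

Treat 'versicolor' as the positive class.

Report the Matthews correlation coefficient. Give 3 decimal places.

MCC = (TP·TN − FP·FN) / √((TP+FP)(TP+FN)(TN+FP)(TN+FN))
Numerator = 152·129 − 50·18 = 18708
Denominator = √(202·170·179·147) = √903588420 = 30059.7475
MCC = 18708 / 30059.7475 = 0.622

0.622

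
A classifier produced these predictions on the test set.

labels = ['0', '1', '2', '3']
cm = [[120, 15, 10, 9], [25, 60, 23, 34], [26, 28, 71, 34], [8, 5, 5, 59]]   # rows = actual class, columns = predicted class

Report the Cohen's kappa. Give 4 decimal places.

0.4437

Observed agreement pₒ = trace/N = 310/532 = 0.58271
Expected agreement pₑ = Σ (rowᵢ·colᵢ)/N² = (154·179 + 142·108 + 159·109 + 77·136)/532² = 0.24982
κ = (pₒ − pₑ)/(1 − pₑ) = (0.58271 − 0.24982)/(1 − 0.24982) = 0.4437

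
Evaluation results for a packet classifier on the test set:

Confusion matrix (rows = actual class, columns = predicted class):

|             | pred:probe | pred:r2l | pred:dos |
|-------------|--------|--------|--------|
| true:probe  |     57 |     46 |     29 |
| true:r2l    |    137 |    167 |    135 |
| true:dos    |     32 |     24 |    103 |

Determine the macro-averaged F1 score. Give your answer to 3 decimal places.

Per-class F1 score (2·TP/(2·TP+FP+FN)):
  probe: TP=57, FP=137+32=169, FN=46+29=75 → 114/358 = 0.3184
  r2l: TP=167, FP=46+24=70, FN=137+135=272 → 334/676 = 0.4941
  dos: TP=103, FP=29+135=164, FN=32+24=56 → 206/426 = 0.4836
Macro-F1 score = mean = (0.3184 + 0.4941 + 0.4836) / 3 = 0.432

0.432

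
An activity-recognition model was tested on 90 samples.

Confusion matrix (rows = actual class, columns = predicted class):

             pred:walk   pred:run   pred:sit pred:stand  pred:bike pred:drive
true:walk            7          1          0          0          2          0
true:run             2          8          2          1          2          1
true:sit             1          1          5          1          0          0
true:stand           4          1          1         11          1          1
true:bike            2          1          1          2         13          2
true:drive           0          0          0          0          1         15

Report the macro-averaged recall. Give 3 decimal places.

0.660

Per-class recall (TP/(TP+FN)):
  walk: TP=7, FN=1+0+0+2+0=3 → 7/10 = 0.7000
  run: TP=8, FN=2+2+1+2+1=8 → 8/16 = 0.5000
  sit: TP=5, FN=1+1+1+0+0=3 → 5/8 = 0.6250
  stand: TP=11, FN=4+1+1+1+1=8 → 11/19 = 0.5789
  bike: TP=13, FN=2+1+1+2+2=8 → 13/21 = 0.6190
  drive: TP=15, FN=0+0+0+0+1=1 → 15/16 = 0.9375
Macro-recall = mean = (0.7000 + 0.5000 + 0.6250 + 0.5789 + 0.6190 + 0.9375) / 6 = 0.660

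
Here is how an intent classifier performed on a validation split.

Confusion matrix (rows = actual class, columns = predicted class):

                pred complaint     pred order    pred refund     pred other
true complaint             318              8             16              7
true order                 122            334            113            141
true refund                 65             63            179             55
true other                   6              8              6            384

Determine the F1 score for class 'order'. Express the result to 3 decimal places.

One-vs-rest for 'order': TP = diagonal; FP = other classes predicted 'order'; FN = 'order' predicted as other.
F1 score = 2·TP/(2·TP+FP+FN).
order: TP=334, FP=8+63+8=79, FN=122+113+141=376 → 668/1123 = 0.5948

0.595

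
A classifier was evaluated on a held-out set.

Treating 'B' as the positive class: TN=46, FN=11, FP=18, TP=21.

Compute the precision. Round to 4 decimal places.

0.5385

Precision = TP/(TP+FP) = 21/(21+18) = 21/39 = 0.5385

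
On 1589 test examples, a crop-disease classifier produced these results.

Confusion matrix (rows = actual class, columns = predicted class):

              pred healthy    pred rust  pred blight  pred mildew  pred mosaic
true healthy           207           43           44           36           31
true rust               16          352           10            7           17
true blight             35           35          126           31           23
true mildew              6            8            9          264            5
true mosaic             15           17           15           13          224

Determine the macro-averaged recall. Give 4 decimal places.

Per-class recall (TP/(TP+FN)):
  healthy: TP=207, FN=43+44+36+31=154 → 207/361 = 0.57341
  rust: TP=352, FN=16+10+7+17=50 → 352/402 = 0.87562
  blight: TP=126, FN=35+35+31+23=124 → 126/250 = 0.50400
  mildew: TP=264, FN=6+8+9+5=28 → 264/292 = 0.90411
  mosaic: TP=224, FN=15+17+15+13=60 → 224/284 = 0.78873
Macro-recall = mean = (0.57341 + 0.87562 + 0.50400 + 0.90411 + 0.78873) / 5 = 0.7292

0.7292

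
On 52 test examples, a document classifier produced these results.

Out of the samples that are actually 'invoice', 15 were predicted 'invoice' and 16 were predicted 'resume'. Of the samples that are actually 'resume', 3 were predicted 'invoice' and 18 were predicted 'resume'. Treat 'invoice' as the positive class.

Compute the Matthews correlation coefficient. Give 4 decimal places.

0.3517

MCC = (TP·TN − FP·FN) / √((TP+FP)(TP+FN)(TN+FP)(TN+FN))
Numerator = 15·18 − 3·16 = 222
Denominator = √(18·31·21·34) = √398412 = 631.1989
MCC = 222 / 631.1989 = 0.3517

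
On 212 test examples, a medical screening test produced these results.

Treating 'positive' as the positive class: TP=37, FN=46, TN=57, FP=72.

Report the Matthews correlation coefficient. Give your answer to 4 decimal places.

-0.1097

MCC = (TP·TN − FP·FN) / √((TP+FP)(TP+FN)(TN+FP)(TN+FN))
Numerator = 37·57 − 72·46 = -1203
Denominator = √(109·83·129·103) = √120207489 = 10963.9176
MCC = -1203 / 10963.9176 = -0.1097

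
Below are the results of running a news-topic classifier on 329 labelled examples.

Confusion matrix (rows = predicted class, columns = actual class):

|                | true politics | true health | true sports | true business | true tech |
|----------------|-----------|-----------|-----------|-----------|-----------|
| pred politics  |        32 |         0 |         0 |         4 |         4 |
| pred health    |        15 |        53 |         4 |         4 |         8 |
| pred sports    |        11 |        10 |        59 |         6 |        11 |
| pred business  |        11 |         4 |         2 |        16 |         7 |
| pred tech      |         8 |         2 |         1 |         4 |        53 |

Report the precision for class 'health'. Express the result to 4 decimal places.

0.6310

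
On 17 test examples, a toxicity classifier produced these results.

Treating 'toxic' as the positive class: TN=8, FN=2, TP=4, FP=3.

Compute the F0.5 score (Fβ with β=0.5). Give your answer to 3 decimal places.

0.588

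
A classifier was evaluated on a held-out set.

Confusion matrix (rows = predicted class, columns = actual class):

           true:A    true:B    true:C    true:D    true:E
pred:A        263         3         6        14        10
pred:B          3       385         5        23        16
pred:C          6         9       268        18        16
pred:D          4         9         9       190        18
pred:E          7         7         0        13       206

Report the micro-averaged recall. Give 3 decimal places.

Micro-averaging pools counts across classes: ΣTP=1312, ΣFP=196, ΣFN=196.
Micro-recall = TP/(TP+FN) on pooled counts = 0.870 (equals overall accuracy in single-label multiclass).

0.870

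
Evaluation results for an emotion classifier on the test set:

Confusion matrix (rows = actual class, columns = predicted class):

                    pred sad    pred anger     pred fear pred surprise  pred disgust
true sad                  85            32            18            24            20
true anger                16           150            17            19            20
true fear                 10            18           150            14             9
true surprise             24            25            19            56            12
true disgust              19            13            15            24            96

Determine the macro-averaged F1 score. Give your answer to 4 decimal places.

Per-class F1 score (2·TP/(2·TP+FP+FN)):
  sad: TP=85, FP=16+10+24+19=69, FN=32+18+24+20=94 → 170/333 = 0.51051
  anger: TP=150, FP=32+18+25+13=88, FN=16+17+19+20=72 → 300/460 = 0.65217
  fear: TP=150, FP=18+17+19+15=69, FN=10+18+14+9=51 → 300/420 = 0.71429
  surprise: TP=56, FP=24+19+14+24=81, FN=24+25+19+12=80 → 112/273 = 0.41026
  disgust: TP=96, FP=20+20+9+12=61, FN=19+13+15+24=71 → 192/324 = 0.59259
Macro-F1 score = mean = (0.51051 + 0.65217 + 0.71429 + 0.41026 + 0.59259) / 5 = 0.5760

0.5760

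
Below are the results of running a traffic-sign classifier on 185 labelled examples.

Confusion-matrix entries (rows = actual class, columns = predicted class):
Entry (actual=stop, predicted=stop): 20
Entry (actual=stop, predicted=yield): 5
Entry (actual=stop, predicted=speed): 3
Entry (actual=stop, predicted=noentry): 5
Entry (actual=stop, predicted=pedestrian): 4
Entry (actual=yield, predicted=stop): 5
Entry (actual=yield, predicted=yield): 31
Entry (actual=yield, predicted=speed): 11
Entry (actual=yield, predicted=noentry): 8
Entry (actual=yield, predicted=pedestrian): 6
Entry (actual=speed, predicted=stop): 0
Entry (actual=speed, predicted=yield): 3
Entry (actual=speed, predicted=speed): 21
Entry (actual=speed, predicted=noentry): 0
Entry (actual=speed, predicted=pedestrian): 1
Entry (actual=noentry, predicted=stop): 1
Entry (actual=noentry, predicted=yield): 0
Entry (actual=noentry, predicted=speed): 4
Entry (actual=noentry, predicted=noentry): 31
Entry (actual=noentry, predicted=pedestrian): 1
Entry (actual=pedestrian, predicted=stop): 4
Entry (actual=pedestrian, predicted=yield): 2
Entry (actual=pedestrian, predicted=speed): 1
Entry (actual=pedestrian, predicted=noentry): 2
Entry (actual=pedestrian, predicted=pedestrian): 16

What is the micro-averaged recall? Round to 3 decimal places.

Micro-averaging pools counts across classes: ΣTP=119, ΣFP=66, ΣFN=66.
Micro-recall = TP/(TP+FN) on pooled counts = 0.643 (equals overall accuracy in single-label multiclass).

0.643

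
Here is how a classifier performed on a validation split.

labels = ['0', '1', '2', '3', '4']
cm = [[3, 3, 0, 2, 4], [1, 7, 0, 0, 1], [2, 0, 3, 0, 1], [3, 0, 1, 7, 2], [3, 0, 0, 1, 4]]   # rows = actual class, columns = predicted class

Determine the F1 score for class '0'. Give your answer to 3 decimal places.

0.250

F1 score = 2·TP/(2·TP+FP+FN).
0: TP=3, FP=1+2+3+3=9, FN=3+0+2+4=9 → 6/24 = 0.2500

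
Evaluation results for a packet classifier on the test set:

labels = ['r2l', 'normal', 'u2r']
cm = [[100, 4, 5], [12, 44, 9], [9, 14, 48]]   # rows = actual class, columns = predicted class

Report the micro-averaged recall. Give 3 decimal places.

Micro-averaging pools counts across classes: ΣTP=192, ΣFP=53, ΣFN=53.
Micro-recall = TP/(TP+FN) on pooled counts = 0.784 (equals overall accuracy in single-label multiclass).

0.784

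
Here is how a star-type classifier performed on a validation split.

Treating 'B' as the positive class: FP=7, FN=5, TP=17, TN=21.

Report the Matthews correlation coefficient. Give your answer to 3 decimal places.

MCC = (TP·TN − FP·FN) / √((TP+FP)(TP+FN)(TN+FP)(TN+FN))
Numerator = 17·21 − 7·5 = 322
Denominator = √(24·22·28·26) = √384384 = 619.9871
MCC = 322 / 619.9871 = 0.519

0.519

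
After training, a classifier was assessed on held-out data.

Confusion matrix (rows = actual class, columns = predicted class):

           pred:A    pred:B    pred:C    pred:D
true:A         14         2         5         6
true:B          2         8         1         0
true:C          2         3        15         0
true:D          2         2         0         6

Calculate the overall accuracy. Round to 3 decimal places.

0.632

Accuracy = trace / total = (14+8+15+6=43) / 68 = 43/68 = 0.632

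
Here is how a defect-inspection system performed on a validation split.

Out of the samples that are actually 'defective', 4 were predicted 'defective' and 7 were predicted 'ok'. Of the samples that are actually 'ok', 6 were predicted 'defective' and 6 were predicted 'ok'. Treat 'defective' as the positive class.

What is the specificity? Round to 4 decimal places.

Specificity = TN/(TN+FP) = 6/(6+6) = 0.5000

0.5000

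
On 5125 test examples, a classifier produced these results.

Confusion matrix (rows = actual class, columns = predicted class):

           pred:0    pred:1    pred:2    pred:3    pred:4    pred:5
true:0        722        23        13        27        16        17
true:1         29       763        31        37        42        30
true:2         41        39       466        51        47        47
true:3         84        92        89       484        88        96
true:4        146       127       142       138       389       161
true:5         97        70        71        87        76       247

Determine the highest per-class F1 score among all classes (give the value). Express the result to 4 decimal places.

Per-class F1 score (2·TP/(2·TP+FP+FN)):
  0: TP=722, FP=29+41+84+146+97=397, FN=23+13+27+16+17=96 → 1444/1937 = 0.74548
  1: TP=763, FP=23+39+92+127+70=351, FN=29+31+37+42+30=169 → 1526/2046 = 0.74585
  2: TP=466, FP=13+31+89+142+71=346, FN=41+39+51+47+47=225 → 932/1503 = 0.62009
  3: TP=484, FP=27+37+51+138+87=340, FN=84+92+89+88+96=449 → 968/1757 = 0.55094
  4: TP=389, FP=16+42+47+88+76=269, FN=146+127+142+138+161=714 → 778/1761 = 0.44179
  5: TP=247, FP=17+30+47+96+161=351, FN=97+70+71+87+76=401 → 494/1246 = 0.39647
Highest is class '1' with F1 score = 0.7458.

0.7458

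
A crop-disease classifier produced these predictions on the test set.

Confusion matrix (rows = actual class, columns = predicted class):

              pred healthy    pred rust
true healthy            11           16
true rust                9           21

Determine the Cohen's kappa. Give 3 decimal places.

Observed agreement pₒ = trace/N = 32/57 = 0.5614
Expected agreement pₑ = Σ (rowᵢ·colᵢ)/N² = (27·20 + 30·37)/57² = 0.5078
κ = (pₒ − pₑ)/(1 − pₑ) = (0.5614 − 0.5078)/(1 − 0.5078) = 0.109

0.109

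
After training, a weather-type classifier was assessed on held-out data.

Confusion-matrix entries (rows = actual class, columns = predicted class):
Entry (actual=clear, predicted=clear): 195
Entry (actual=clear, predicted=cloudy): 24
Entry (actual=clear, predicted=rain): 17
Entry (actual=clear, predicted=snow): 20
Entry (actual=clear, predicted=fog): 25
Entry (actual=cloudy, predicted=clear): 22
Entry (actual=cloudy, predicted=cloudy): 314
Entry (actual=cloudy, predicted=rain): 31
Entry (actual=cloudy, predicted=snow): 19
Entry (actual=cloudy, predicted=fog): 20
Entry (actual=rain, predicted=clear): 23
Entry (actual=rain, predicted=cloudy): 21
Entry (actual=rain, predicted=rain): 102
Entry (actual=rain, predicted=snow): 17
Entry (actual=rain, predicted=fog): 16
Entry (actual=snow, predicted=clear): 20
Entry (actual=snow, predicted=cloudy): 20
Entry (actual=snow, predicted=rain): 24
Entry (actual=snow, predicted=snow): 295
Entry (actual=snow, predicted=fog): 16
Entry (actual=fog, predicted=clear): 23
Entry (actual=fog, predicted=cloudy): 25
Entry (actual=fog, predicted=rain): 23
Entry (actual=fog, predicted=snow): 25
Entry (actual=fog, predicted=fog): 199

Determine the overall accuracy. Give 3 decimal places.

0.719

Accuracy = trace / total = (195+314+102+295+199=1105) / 1536 = 1105/1536 = 0.719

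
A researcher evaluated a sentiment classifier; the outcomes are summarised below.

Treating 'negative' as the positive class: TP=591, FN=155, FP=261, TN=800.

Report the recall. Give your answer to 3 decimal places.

Recall = TP/(TP+FN) = 591/(591+155) = 591/746 = 0.792

0.792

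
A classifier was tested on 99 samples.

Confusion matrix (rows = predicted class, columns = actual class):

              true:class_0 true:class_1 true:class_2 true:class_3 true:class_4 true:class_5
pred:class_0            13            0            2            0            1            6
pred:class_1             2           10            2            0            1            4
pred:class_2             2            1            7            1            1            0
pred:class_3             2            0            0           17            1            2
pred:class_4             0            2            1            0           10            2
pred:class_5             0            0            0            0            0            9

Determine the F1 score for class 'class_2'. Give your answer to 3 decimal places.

One-vs-rest for 'class_2': TP = diagonal; FP = other classes predicted 'class_2'; FN = 'class_2' predicted as other.
F1 score = 2·TP/(2·TP+FP+FN).
class_2: TP=7, FP=2+1+1+1+0=5, FN=2+2+0+1+0=5 → 14/24 = 0.5833

0.583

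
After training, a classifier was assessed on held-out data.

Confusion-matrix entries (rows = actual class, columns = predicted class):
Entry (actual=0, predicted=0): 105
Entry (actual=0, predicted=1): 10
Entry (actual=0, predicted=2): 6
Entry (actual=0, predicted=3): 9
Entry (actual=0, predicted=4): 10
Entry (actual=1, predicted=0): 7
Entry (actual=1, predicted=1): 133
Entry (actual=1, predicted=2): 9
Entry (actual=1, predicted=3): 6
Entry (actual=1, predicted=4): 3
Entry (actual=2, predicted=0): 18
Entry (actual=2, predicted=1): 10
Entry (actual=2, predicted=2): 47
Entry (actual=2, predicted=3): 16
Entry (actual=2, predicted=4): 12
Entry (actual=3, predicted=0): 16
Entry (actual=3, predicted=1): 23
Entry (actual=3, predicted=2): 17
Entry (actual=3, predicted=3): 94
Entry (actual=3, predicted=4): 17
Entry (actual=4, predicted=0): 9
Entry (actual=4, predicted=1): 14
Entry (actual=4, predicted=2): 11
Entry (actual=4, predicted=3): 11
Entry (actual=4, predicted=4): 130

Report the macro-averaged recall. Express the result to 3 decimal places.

0.671

Per-class recall (TP/(TP+FN)):
  0: TP=105, FN=10+6+9+10=35 → 105/140 = 0.7500
  1: TP=133, FN=7+9+6+3=25 → 133/158 = 0.8418
  2: TP=47, FN=18+10+16+12=56 → 47/103 = 0.4563
  3: TP=94, FN=16+23+17+17=73 → 94/167 = 0.5629
  4: TP=130, FN=9+14+11+11=45 → 130/175 = 0.7429
Macro-recall = mean = (0.7500 + 0.8418 + 0.4563 + 0.5629 + 0.7429) / 5 = 0.671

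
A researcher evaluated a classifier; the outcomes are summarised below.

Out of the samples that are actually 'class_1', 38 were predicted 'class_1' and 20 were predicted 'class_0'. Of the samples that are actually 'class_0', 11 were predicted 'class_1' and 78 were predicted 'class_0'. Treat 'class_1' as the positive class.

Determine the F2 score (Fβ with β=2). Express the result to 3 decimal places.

Fβ = (1+β²)·TP / ((1+β²)·TP + β²·FN + FP), with β²=4
= 5·38 / (5·38 + 4·20 + 11) = 0.676

0.676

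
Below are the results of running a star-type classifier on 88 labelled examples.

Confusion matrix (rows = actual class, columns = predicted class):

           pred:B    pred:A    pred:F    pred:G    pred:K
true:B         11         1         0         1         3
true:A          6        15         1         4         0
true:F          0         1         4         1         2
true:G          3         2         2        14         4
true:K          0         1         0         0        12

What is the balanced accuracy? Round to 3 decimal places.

0.650

Balanced accuracy = mean of per-class recall.
  B: recall = 11/16 = 0.6875
  A: recall = 15/26 = 0.5769
  F: recall = 4/8 = 0.5000
  G: recall = 14/25 = 0.5600
  K: recall = 12/13 = 0.9231
Mean = (0.6875 + 0.5769 + 0.5000 + 0.5600 + 0.9231) / 5 = 0.650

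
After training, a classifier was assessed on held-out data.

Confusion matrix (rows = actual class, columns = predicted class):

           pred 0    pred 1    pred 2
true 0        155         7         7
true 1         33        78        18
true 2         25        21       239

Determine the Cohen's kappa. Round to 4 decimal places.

0.6990

Observed agreement pₒ = trace/N = 472/583 = 0.80961
Expected agreement pₑ = Σ (rowᵢ·colᵢ)/N² = (169·213 + 129·106 + 285·264)/583² = 0.36751
κ = (pₒ − pₑ)/(1 − pₑ) = (0.80961 − 0.36751)/(1 − 0.36751) = 0.6990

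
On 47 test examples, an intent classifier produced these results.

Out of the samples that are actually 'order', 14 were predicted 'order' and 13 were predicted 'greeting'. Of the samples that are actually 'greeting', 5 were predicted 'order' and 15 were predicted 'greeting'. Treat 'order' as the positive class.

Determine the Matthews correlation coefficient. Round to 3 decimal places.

0.271

MCC = (TP·TN − FP·FN) / √((TP+FP)(TP+FN)(TN+FP)(TN+FN))
Numerator = 14·15 − 5·13 = 145
Denominator = √(19·27·20·28) = √287280 = 535.9851
MCC = 145 / 535.9851 = 0.271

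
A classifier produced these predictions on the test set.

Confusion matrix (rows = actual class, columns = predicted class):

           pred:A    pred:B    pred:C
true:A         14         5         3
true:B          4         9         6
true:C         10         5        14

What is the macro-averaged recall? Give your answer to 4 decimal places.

Per-class recall (TP/(TP+FN)):
  A: TP=14, FN=5+3=8 → 14/22 = 0.63636
  B: TP=9, FN=4+6=10 → 9/19 = 0.47368
  C: TP=14, FN=10+5=15 → 14/29 = 0.48276
Macro-recall = mean = (0.63636 + 0.47368 + 0.48276) / 3 = 0.5309

0.5309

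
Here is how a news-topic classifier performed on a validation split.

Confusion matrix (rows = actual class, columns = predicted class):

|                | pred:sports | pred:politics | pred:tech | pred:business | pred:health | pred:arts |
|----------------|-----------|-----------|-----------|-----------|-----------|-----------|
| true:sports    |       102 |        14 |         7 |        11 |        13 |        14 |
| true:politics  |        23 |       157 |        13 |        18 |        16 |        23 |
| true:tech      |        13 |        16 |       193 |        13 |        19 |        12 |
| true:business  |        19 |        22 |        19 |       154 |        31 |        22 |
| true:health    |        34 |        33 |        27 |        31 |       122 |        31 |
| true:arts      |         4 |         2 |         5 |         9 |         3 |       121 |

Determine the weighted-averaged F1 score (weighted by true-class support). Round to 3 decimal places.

Per-class F1 score (2·TP/(2·TP+FP+FN)):
  sports: TP=102, FP=23+13+19+34+4=93, FN=14+7+11+13+14=59 → 204/356 = 0.5730
  politics: TP=157, FP=14+16+22+33+2=87, FN=23+13+18+16+23=93 → 314/494 = 0.6356
  tech: TP=193, FP=7+13+19+27+5=71, FN=13+16+13+19+12=73 → 386/530 = 0.7283
  business: TP=154, FP=11+18+13+31+9=82, FN=19+22+19+31+22=113 → 308/503 = 0.6123
  health: TP=122, FP=13+16+19+31+3=82, FN=34+33+27+31+31=156 → 244/482 = 0.5062
  arts: TP=121, FP=14+23+12+22+31=102, FN=4+2+5+9+3=23 → 242/367 = 0.6594
Weighted-F1 score = Σ (supportᵢ/N)·F1 scoreᵢ with N=1366: (161/1366)·0.5730 + (250/1366)·0.6356 + (266/1366)·0.7283 + (267/1366)·0.6123 + (278/1366)·0.5062 + (144/1366)·0.6594 = 0.618

0.618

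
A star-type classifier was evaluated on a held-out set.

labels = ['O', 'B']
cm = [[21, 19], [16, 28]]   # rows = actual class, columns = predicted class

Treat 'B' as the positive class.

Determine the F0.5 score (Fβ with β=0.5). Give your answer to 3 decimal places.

Fβ = (1+β²)·TP / ((1+β²)·TP + β²·FN + FP), with β²=1/4
= 1.25·28 / (1.25·28 + 0.25·16 + 19) = 0.603

0.603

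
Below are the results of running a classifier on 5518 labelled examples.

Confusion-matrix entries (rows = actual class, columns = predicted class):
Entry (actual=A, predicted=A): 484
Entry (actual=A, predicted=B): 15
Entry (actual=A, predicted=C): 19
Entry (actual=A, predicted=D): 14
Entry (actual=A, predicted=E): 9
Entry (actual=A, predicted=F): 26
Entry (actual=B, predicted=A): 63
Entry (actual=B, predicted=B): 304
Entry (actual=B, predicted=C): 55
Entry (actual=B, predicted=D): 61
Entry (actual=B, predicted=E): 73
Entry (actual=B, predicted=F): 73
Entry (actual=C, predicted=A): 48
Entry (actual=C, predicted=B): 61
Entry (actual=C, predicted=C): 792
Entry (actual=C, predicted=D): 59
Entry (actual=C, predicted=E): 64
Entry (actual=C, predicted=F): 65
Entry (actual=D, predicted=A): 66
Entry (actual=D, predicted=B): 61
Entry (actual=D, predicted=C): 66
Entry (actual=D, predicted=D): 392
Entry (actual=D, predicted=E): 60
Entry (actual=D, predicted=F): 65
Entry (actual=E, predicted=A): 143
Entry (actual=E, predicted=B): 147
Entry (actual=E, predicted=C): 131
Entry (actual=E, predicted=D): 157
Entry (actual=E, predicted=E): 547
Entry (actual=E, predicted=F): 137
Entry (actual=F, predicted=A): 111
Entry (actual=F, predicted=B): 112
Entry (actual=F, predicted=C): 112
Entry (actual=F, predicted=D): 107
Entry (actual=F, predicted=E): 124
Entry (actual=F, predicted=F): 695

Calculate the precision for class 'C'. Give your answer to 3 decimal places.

0.674

precision = TP/(TP+FP).
C: TP=792, FP=19+55+66+131+112=383 → 792/1175 = 0.6740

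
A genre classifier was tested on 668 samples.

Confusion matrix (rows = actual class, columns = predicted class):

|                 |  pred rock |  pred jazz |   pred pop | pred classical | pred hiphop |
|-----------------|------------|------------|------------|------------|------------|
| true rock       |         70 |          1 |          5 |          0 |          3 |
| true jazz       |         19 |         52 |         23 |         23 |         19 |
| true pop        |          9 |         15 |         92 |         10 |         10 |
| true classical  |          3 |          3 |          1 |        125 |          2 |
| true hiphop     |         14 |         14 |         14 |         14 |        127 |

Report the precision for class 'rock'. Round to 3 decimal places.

0.609

Take TP from the diagonal, FP from the rest of the 'rock' prediction marginal, FN from the rest of the 'rock' actual marginal.
precision = TP/(TP+FP).
rock: TP=70, FP=19+9+3+14=45 → 70/115 = 0.6087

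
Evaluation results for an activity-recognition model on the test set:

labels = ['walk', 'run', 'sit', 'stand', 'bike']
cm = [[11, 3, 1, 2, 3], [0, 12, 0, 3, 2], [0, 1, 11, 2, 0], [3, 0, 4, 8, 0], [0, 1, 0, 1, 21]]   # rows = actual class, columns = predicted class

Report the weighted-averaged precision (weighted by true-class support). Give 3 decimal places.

Per-class precision (TP/(TP+FP)):
  walk: TP=11, FP=0+0+3+0=3 → 11/14 = 0.7857
  run: TP=12, FP=3+1+0+1=5 → 12/17 = 0.7059
  sit: TP=11, FP=1+0+4+0=5 → 11/16 = 0.6875
  stand: TP=8, FP=2+3+2+1=8 → 8/16 = 0.5000
  bike: TP=21, FP=3+2+0+0=5 → 21/26 = 0.8077
Weighted-precision = Σ (supportᵢ/N)·precisionᵢ with N=89: (20/89)·0.7857 + (17/89)·0.7059 + (14/89)·0.6875 + (15/89)·0.5000 + (23/89)·0.8077 = 0.713

0.713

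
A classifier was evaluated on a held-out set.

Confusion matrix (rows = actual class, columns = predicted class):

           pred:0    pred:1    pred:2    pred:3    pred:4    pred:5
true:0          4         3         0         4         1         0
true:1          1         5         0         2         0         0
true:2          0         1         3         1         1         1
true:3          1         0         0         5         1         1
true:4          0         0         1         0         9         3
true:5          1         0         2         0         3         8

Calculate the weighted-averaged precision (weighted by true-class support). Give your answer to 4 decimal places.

Per-class precision (TP/(TP+FP)):
  0: TP=4, FP=1+0+1+0+1=3 → 4/7 = 0.57143
  1: TP=5, FP=3+1+0+0+0=4 → 5/9 = 0.55556
  2: TP=3, FP=0+0+0+1+2=3 → 3/6 = 0.50000
  3: TP=5, FP=4+2+1+0+0=7 → 5/12 = 0.41667
  4: TP=9, FP=1+0+1+1+3=6 → 9/15 = 0.60000
  5: TP=8, FP=0+0+1+1+3=5 → 8/13 = 0.61538
Weighted-precision = Σ (supportᵢ/N)·precisionᵢ with N=62: (12/62)·0.57143 + (8/62)·0.55556 + (7/62)·0.50000 + (8/62)·0.41667 + (13/62)·0.60000 + (14/62)·0.61538 = 0.5573

0.5573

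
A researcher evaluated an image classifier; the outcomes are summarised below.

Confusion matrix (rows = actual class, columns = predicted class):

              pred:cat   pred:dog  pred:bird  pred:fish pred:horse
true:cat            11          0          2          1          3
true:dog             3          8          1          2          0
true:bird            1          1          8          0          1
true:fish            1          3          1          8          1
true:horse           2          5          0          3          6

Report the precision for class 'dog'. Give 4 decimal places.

precision = TP/(TP+FP).
dog: TP=8, FP=0+1+3+5=9 → 8/17 = 0.47059

0.4706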